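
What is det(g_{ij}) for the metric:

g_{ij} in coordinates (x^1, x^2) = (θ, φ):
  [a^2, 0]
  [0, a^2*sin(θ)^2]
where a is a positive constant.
For a 2×2 metric: det(g) = g_{11}·g_{22} - g_{12}·g_{21}
= (a^2)·(a^2*sin(θ)^2) - (0)·(0)
= a^4*sin(θ)^2 - 0
det(g) = a^4*sin(θ)^2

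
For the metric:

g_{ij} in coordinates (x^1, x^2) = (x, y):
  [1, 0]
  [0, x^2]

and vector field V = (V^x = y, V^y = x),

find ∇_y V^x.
Non-zero Christoffel symbols:
Γ^x_{y y} = -x
Γ^y_{x y} = 1/x
∇_y V^x = ∂_y V^x + Γ^x_{y j} V^j
  = (1) + (0)(y) + (-x)(x)
  = 1 - x^2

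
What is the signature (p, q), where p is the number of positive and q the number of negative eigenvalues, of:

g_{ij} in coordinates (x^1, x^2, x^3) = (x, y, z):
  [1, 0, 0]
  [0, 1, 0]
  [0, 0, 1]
The metric is diagonal, so its eigenvalues are the diagonal entries: 1, 1, 1 (at a generic point, where coordinate-dependent entries are positive).
3 positive, 0 negative.
(3, 0) - Riemannian (positive definite)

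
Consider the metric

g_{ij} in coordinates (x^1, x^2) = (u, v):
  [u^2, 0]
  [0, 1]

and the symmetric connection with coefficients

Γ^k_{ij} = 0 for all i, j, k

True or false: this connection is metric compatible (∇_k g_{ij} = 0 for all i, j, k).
Using ∇_k g_{ij} = ∂_k g_{ij} - Γ^m_{ki} g_{mj} - Γ^m_{kj} g_{im}:
∇_u g_{uu} = (2*u) - (0) - (0) = 2*u ≠ 0
So the connection is not metric compatible (it is not the Levi-Civita connection).
False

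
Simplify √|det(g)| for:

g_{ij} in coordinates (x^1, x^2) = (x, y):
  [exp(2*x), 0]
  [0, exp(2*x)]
det(g) = exp(4*x)
√|det(g)| = exp(2*x)
Volume element: dV = exp(2*x) dx dy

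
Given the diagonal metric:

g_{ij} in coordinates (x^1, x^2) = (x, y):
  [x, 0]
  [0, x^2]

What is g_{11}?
With x^1 = x, x^2 = y, g_{11} = g_{xx} is the row-1, column-1 entry of the matrix.
g_{11} = x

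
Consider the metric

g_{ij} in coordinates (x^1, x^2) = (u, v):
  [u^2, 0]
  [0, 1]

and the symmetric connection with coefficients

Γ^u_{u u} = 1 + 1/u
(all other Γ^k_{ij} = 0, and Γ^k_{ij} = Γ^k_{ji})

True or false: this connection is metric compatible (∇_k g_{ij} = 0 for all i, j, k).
Using ∇_k g_{ij} = ∂_k g_{ij} - Γ^m_{ki} g_{mj} - Γ^m_{kj} g_{im}:
∇_u g_{uu} = (2*u) - (u^2 + u) - (u^2 + u) = -2*u^2 ≠ 0
So the connection is not metric compatible (it is not the Levi-Civita connection).
False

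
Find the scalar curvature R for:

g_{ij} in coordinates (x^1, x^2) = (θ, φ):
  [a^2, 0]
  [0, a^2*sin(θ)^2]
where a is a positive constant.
Non-zero Christoffel symbols (Γ^k_{ij} = Γ^k_{ji}):
Γ^θ_{φ φ} = -sin(2*θ)/2
Γ^φ_{θ φ} = 1/tan(θ)
Ricci tensor (R_{ij} = R^k_{ikj}): R_{θθ} = 1, R_{θφ} = 0, R_{φφ} = sin(θ)^2
Inverse metric: g^{θθ} = 1/a^2, g^{φφ} = 1/(a^2*sin(θ)^2)
R = g^{ij} R_{ij} = (1/a^2)(1) + (1/(a^2*sin(θ)^2))(sin(θ)^2) = 2/a^2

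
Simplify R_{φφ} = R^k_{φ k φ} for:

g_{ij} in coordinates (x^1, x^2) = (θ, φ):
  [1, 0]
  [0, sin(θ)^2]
Non-zero Christoffel symbols (Γ^k_{ij} = Γ^k_{ji}):
Γ^θ_{φ φ} = -sin(2*θ)/2
Γ^φ_{θ φ} = 1/tan(θ)
R^θ_{φ θ φ} = ∂_θ Γ^θ_{φ φ} - ∂_φ Γ^θ_{φ θ} + Γ^θ_{θ m} Γ^m_{φ φ} - Γ^θ_{φ m} Γ^m_{φ θ}
  = (-cos(2*θ)) - (0) + (0) - (-cos(θ)^2) = sin(θ)^2
R^φ_{φ φ φ} = 0 (a repeated index in an antisymmetric pair)
R_{φφ} = R^θ_{φ θ φ} + R^φ_{φ φ φ} = (sin(θ)^2) + (0) = sin(θ)^2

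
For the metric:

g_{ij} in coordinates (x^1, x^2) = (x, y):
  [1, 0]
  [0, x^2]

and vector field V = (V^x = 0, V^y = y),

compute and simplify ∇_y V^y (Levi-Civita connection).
Non-zero Christoffel symbols:
Γ^x_{y y} = -x
Γ^y_{x y} = 1/x
∇_y V^y = ∂_y V^y + Γ^y_{y j} V^j
  = (1) + (1/x)(0) + (0)(y)
  = 1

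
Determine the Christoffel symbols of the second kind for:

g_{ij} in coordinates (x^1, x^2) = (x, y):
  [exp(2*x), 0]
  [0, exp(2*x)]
Using Γ^k_{ij} = (1/2) g^{km} (∂_i g_{mj} + ∂_j g_{mi} - ∂_m g_{ij}); the metric is diagonal, so only the m = k term contributes.
Non-zero symbols (using the symmetry Γ^k_{ij} = Γ^k_{ji}):
Γ^x_{x x} = (1/2) g^{xx} (∂_x g_{xx} + ∂_x g_{xx} - ∂_x g_{xx}) = (1/2)(exp(-2*x))((2*exp(2*x)) + (2*exp(2*x)) - (2*exp(2*x))) = 1
Γ^x_{y y} = (1/2) g^{xx} (∂_y g_{xy} + ∂_y g_{xy} - ∂_x g_{yy}) = (1/2)(exp(-2*x))((0) + (0) - (2*exp(2*x))) = -1
Γ^y_{x y} = (1/2) g^{yy} (∂_x g_{yy} + ∂_y g_{yx} - ∂_y g_{xy}) = (1/2)(exp(-2*x))((2*exp(2*x)) + (0) - (0)) = 1
All other Christoffel symbols are zero.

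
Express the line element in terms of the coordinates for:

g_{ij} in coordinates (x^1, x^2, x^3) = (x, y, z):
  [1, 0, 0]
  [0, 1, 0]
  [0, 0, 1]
ds^2 = g_{ij} dx^i dx^j; only the non-zero components contribute.
ds^2 = dx^2 + dy^2 + dz^2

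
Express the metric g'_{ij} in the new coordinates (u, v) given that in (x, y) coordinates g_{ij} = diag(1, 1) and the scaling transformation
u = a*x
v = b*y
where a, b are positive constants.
Invert the transformation: x = u/a, y = v/b
g'_{ij} = (∂x^k/∂x'^i)(∂x^l/∂x'^j) g_{kl}; with g_{kl} = δ_{kl} this is Σ_k (∂x^k/∂x'^i)(∂x^k/∂x'^j).
Jacobian: ∂x/∂u = 1/a, ∂x/∂v = 0, ∂y/∂u = 0, ∂y/∂v = 1/b
g'_{uu} = (1/a)(1/a) + (0)(0) = 1/a^2
g'_{uv} = (1/a)(0) + (0)(1/b) = 0
g'_{vv} = (0)(0) + (1/b)(1/b) = 1/b^2
g'_{ij} = diag(1/a^2, 1/b^2)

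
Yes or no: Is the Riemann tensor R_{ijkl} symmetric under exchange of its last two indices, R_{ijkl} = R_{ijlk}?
It is antisymmetric in the last pair: R_{ijkl} = -R_{ijlk}.
No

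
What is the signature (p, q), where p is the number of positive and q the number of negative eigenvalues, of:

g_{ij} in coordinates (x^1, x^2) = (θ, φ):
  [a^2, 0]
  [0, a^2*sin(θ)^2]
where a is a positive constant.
The metric is diagonal, so its eigenvalues are the diagonal entries: a^2, a^2*sin(θ)^2 (at a generic point, where coordinate-dependent entries are positive).
2 positive, 0 negative.
(2, 0) - Riemannian (positive definite)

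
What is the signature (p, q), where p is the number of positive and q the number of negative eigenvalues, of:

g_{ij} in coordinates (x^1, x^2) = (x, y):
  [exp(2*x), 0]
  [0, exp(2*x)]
The metric is diagonal, so its eigenvalues are the diagonal entries: exp(2*x), exp(2*x) (at a generic point, where coordinate-dependent entries are positive).
2 positive, 0 negative.
(2, 0) - Riemannian (positive definite)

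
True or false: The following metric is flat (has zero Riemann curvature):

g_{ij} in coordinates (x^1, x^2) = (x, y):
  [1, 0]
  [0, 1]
All metric components are constant, so every Christoffel symbol vanishes and R^i_{jkl} = 0.
True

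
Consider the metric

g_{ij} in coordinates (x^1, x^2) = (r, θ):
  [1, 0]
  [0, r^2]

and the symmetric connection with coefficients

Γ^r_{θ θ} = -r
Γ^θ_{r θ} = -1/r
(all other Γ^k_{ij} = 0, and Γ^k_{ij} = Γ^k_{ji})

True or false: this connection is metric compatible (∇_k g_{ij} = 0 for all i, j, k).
Using ∇_k g_{ij} = ∂_k g_{ij} - Γ^m_{ki} g_{mj} - Γ^m_{kj} g_{im}:
∇_r g_{θθ} = (2*r) - (-r) - (-r) = 4*r ≠ 0
So the connection is not metric compatible (it is not the Levi-Civita connection).
False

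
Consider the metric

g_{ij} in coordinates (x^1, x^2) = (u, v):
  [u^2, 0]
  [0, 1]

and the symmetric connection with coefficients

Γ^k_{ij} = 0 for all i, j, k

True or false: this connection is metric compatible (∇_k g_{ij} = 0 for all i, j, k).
Using ∇_k g_{ij} = ∂_k g_{ij} - Γ^m_{ki} g_{mj} - Γ^m_{kj} g_{im}:
∇_u g_{uu} = (2*u) - (0) - (0) = 2*u ≠ 0
So the connection is not metric compatible (it is not the Levi-Civita connection).
False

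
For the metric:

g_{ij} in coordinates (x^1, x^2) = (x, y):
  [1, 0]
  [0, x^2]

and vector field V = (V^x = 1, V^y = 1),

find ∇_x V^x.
Non-zero Christoffel symbols:
Γ^x_{y y} = -x
Γ^y_{x y} = 1/x
∇_x V^x = ∂_x V^x + Γ^x_{x j} V^j
  = (0) + (0)(1) + (0)(1)
  = 0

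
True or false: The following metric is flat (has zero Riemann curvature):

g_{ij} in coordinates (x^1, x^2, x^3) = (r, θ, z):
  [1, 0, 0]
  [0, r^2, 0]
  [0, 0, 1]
Non-zero Christoffel symbols:
Γ^r_{θ θ} = -r
Γ^θ_{r θ} = 1/r
Ricci tensor: R_{rr} = 0, R_{rθ} = 0, R_{rz} = 0, R_{θθ} = 0, R_{θz} = 0, R_{zz} = 0
All R_{ij} vanish; in 3 dimensions the Riemann tensor is fully determined by the Ricci tensor, so R^i_{jkl} = 0: the metric is flat (curvilinear coordinates on flat space).
True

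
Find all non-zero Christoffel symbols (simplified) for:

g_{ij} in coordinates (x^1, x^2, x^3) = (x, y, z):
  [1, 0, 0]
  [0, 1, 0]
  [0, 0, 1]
Using Γ^k_{ij} = (1/2) g^{km} (∂_i g_{mj} + ∂_j g_{mi} - ∂_m g_{ij}); the metric is diagonal, so only the m = k term contributes.
Every metric component is constant, so all ∂_m g_{ij} = 0 and every Christoffel symbol vanishes.
All Christoffel symbols are zero.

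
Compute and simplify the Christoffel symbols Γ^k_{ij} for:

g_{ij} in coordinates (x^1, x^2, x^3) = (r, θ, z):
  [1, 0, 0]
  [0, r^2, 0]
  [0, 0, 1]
Using Γ^k_{ij} = (1/2) g^{km} (∂_i g_{mj} + ∂_j g_{mi} - ∂_m g_{ij}); the metric is diagonal, so only the m = k term contributes.
Non-zero symbols (using the symmetry Γ^k_{ij} = Γ^k_{ji}):
Γ^r_{θ θ} = (1/2) g^{rr} (∂_θ g_{rθ} + ∂_θ g_{rθ} - ∂_r g_{θθ}) = (1/2)(1)((0) + (0) - (2*r)) = -r
Γ^θ_{r θ} = (1/2) g^{θθ} (∂_r g_{θθ} + ∂_θ g_{θr} - ∂_θ g_{rθ}) = (1/2)(1/r^2)((2*r) + (0) - (0)) = 1/r
All other Christoffel symbols are zero.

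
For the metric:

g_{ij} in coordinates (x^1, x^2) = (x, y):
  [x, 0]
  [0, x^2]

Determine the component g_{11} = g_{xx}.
With x^1 = x, x^2 = y, g_{11} = g_{xx} is the row-1, column-1 entry of the matrix.
g_{11} = x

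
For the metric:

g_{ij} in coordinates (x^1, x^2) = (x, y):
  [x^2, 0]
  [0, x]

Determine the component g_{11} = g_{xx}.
With x^1 = x, x^2 = y, g_{11} = g_{xx} is the row-1, column-1 entry of the matrix.
g_{11} = x^2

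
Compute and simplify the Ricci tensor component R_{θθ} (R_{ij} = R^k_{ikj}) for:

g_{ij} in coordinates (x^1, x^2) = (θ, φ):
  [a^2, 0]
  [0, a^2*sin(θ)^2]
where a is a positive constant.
Non-zero Christoffel symbols (Γ^k_{ij} = Γ^k_{ji}):
Γ^θ_{φ φ} = -sin(2*θ)/2
Γ^φ_{θ φ} = 1/tan(θ)
R^θ_{θ θ θ} = 0 (a repeated index in an antisymmetric pair)
R^φ_{θ φ θ} = ∂_φ Γ^φ_{θ θ} - ∂_θ Γ^φ_{θ φ} + Γ^φ_{φ m} Γ^m_{θ θ} - Γ^φ_{θ m} Γ^m_{θ φ}
  = (0) - (-1/sin(θ)^2) + (0) - (1/tan(θ)^2) = 1
R_{θθ} = R^θ_{θ θ θ} + R^φ_{θ φ θ} = (0) + (1) = 1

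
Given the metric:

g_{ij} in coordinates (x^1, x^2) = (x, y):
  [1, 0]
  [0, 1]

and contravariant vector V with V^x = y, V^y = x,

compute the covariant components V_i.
V_i = g_{ij} V^j:
V_x = (1)(y) + (0)(x) = y
V_y = (0)(y) + (1)(x) = x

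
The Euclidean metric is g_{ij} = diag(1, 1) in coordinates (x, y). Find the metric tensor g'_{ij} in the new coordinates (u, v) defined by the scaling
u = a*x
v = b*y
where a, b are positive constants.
Invert the transformation: x = u/a, y = v/b
g'_{ij} = (∂x^k/∂x'^i)(∂x^l/∂x'^j) g_{kl}; with g_{kl} = δ_{kl} this is Σ_k (∂x^k/∂x'^i)(∂x^k/∂x'^j).
Jacobian: ∂x/∂u = 1/a, ∂x/∂v = 0, ∂y/∂u = 0, ∂y/∂v = 1/b
g'_{uu} = (1/a)(1/a) + (0)(0) = 1/a^2
g'_{uv} = (1/a)(0) + (0)(1/b) = 0
g'_{vv} = (0)(0) + (1/b)(1/b) = 1/b^2
g'_{ij} = diag(1/a^2, 1/b^2)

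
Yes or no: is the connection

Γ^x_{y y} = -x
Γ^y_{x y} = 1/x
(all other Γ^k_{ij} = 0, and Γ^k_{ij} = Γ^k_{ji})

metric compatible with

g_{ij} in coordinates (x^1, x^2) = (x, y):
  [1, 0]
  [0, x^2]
Using ∇_k g_{ij} = ∂_k g_{ij} - Γ^m_{ki} g_{mj} - Γ^m_{kj} g_{im}:
e.g. ∇_x g_{yy} = (2*x) - (x) - (x) = 0
Every component ∇_k g_{ij} vanishes: the connection is metric compatible.
Yes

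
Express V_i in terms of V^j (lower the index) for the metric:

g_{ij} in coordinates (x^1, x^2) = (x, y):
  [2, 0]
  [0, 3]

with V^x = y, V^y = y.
V_i = g_{ij} V^j:
V_x = (2)(y) + (0)(y) = 2*y
V_y = (0)(y) + (3)(y) = 3*y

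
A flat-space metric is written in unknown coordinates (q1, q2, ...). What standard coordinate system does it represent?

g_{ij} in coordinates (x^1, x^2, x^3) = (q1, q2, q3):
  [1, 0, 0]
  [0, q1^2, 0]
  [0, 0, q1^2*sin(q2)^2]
The line element ds^2 = dq1^2 + q1^2 dq2^2 + q1^2 sin(q2)^2 dq3^2 is dr^2 + r^2 dθ^2 + r^2 sin(θ)^2 dφ^2 with q1 = r, q2 = θ, q3 = φ.
spherical coordinates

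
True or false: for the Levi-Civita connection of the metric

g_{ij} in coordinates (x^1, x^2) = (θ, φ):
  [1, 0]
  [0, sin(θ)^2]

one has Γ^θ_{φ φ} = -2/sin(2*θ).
Γ^θ_{φ φ} = (1/2) g^{θθ} (∂_φ g_{θφ} + ∂_φ g_{θφ} - ∂_θ g_{φφ}) = (1/2)(1)((0) + (0) - (sin(2*θ))) = -sin(2*θ)/2
This differs from the proposed value -2/sin(2*θ).
False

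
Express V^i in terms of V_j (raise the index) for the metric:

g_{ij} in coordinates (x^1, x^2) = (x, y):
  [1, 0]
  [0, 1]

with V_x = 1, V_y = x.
Inverse metric (diagonal): g^{xx} = 1, g^{yy} = 1
V^i = g^{ij} V_j:
V^x = (1)(1) + (0)(x) = 1
V^y = (0)(1) + (1)(x) = x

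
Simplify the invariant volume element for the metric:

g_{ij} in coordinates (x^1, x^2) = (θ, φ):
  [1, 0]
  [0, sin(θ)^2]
det(g) = sin(θ)^2
√|det(g)| = sin(θ) (taking 0 < θ < π so that |sin(θ)| = sin(θ))
Volume element: dV = sin(θ) dθ dφ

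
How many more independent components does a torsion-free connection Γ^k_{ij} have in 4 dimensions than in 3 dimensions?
Independent components in n dimensions: n × n(n+1)/2 = n^2(n+1)/2.
4D: 4 × 10 = 40
3D: 3 × 6 = 18
Difference = 40 - 18 = 22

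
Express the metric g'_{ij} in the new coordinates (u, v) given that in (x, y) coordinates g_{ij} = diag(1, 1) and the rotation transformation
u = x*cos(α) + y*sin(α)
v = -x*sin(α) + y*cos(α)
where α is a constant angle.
Invert the transformation: x = u*cos(α) - v*sin(α), y = u*sin(α) + v*cos(α)
g'_{ij} = (∂x^k/∂x'^i)(∂x^l/∂x'^j) g_{kl}; with g_{kl} = δ_{kl} this is Σ_k (∂x^k/∂x'^i)(∂x^k/∂x'^j).
Jacobian: ∂x/∂u = cos(α), ∂x/∂v = -sin(α), ∂y/∂u = sin(α), ∂y/∂v = cos(α)
g'_{uu} = (cos(α))(cos(α)) + (sin(α))(sin(α)) = 1
g'_{uv} = (cos(α))(-sin(α)) + (sin(α))(cos(α)) = 0
g'_{vv} = (-sin(α))(-sin(α)) + (cos(α))(cos(α)) = 1
g'_{ij} = diag(1, 1)
The Euclidean metric is invariant under rotations.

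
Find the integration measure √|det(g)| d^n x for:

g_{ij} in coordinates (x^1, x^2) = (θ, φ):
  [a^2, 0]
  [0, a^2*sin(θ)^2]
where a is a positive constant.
det(g) = a^4*sin(θ)^2
√|det(g)| = a^2*sin(θ) (taking 0 < θ < π so that |sin(θ)| = sin(θ))
Volume element: dV = a^2*sin(θ) dθ dφ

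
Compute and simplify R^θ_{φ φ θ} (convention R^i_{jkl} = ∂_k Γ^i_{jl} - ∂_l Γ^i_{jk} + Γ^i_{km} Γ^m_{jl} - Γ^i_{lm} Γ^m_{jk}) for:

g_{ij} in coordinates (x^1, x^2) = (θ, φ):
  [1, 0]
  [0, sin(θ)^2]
Non-zero Christoffel symbols (Γ^k_{ij} = Γ^k_{ji}):
Γ^θ_{φ φ} = -sin(2*θ)/2
Γ^φ_{θ φ} = 1/tan(θ)
R^θ_{φ φ θ} = ∂_φ Γ^θ_{φ θ} - ∂_θ Γ^θ_{φ φ} + Γ^θ_{φ m} Γ^m_{φ θ} - Γ^θ_{θ m} Γ^m_{φ φ}
  = (0) - (-cos(2*θ)) + (-cos(θ)^2) - (0) = -sin(θ)^2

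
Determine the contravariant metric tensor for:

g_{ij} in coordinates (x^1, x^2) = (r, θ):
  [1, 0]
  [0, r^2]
The metric is diagonal, so g^{ij} is diagonal with entries 1/g_{ii}: diag(1, 1/(r^2)).
g^{ij}:
  [1, 0]
  [0, 1/r^2]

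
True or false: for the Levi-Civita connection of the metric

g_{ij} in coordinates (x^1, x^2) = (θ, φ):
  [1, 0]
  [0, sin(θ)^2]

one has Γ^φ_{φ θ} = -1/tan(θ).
Γ^φ_{φ θ} = (1/2) g^{φφ} (∂_φ g_{φθ} + ∂_θ g_{φφ} - ∂_φ g_{φθ}) = (1/2)(1/sin(θ)^2)((0) + (sin(2*θ)) - (0)) = 1/tan(θ)
This differs from the proposed value -1/tan(θ).
False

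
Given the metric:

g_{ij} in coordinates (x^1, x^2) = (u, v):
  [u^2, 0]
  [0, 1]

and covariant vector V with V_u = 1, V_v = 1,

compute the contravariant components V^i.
Inverse metric (diagonal): g^{uu} = 1/u^2, g^{vv} = 1
V^i = g^{ij} V_j:
V^u = (1/u^2)(1) + (0)(1) = 1/u^2
V^v = (0)(1) + (1)(1) = 1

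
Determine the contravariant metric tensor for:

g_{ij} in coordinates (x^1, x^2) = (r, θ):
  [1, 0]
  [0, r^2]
The metric is diagonal, so g^{ij} is diagonal with entries 1/g_{ii}: diag(1, 1/(r^2)).
g^{ij}:
  [1, 0]
  [0, 1/r^2]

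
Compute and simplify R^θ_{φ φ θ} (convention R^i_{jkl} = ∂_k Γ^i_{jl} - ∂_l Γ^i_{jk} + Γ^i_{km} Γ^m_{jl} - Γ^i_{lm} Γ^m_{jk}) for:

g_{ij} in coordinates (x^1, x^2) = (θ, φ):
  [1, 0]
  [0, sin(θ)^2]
Non-zero Christoffel symbols (Γ^k_{ij} = Γ^k_{ji}):
Γ^θ_{φ φ} = -sin(2*θ)/2
Γ^φ_{θ φ} = 1/tan(θ)
R^θ_{φ φ θ} = ∂_φ Γ^θ_{φ θ} - ∂_θ Γ^θ_{φ φ} + Γ^θ_{φ m} Γ^m_{φ θ} - Γ^θ_{θ m} Γ^m_{φ φ}
  = (0) - (-cos(2*θ)) + (-cos(θ)^2) - (0) = -sin(θ)^2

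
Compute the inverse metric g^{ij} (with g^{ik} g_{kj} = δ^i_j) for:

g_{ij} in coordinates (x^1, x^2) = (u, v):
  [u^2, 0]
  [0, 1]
The metric is diagonal, so g^{ij} is diagonal with entries 1/g_{ii}: diag(1/(u^2), 1).
g^{ij}:
  [1/u^2, 0]
  [0, 1]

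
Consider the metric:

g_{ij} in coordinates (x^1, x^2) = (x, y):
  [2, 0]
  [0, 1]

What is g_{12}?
With x^1 = x, x^2 = y, g_{12} = g_{xy} is the row-1, column-2 entry of the matrix.
g_{12} = 0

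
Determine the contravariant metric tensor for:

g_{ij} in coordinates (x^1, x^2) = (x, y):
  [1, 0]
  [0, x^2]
The metric is diagonal, so g^{ij} is diagonal with entries 1/g_{ii}: diag(1, 1/(x^2)).
g^{ij}:
  [1, 0]
  [0, 1/x^2]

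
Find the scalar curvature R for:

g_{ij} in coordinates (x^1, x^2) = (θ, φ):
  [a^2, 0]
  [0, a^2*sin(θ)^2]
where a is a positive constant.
Non-zero Christoffel symbols (Γ^k_{ij} = Γ^k_{ji}):
Γ^θ_{φ φ} = -sin(2*θ)/2
Γ^φ_{θ φ} = 1/tan(θ)
Ricci tensor (R_{ij} = R^k_{ikj}): R_{θθ} = 1, R_{θφ} = 0, R_{φφ} = sin(θ)^2
Inverse metric: g^{θθ} = 1/a^2, g^{φφ} = 1/(a^2*sin(θ)^2)
R = g^{ij} R_{ij} = (1/a^2)(1) + (1/(a^2*sin(θ)^2))(sin(θ)^2) = 2/a^2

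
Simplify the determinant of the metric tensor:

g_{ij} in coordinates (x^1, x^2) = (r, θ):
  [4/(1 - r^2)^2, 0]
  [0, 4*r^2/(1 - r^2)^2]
For a 2×2 metric: det(g) = g_{11}·g_{22} - g_{12}·g_{21}
= (4/(1 - r^2)^2)·(4*r^2/(1 - r^2)^2) - (0)·(0)
= 16*r^2/(1 - r^2)^4 - 0
det(g) = 16*r^2/(1 - r^2)^4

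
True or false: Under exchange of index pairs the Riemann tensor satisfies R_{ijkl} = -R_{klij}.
The pair-exchange symmetry has a plus sign: R_{ijkl} = +R_{klij}.
False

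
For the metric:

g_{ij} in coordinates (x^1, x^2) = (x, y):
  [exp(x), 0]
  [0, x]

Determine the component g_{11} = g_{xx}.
With x^1 = x, x^2 = y, g_{11} = g_{xx} is the row-1, column-1 entry of the matrix.
g_{11} = exp(x)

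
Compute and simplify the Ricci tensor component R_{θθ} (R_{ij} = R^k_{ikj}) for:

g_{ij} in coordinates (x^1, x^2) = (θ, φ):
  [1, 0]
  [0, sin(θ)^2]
Non-zero Christoffel symbols (Γ^k_{ij} = Γ^k_{ji}):
Γ^θ_{φ φ} = -sin(2*θ)/2
Γ^φ_{θ φ} = 1/tan(θ)
R^θ_{θ θ θ} = 0 (a repeated index in an antisymmetric pair)
R^φ_{θ φ θ} = ∂_φ Γ^φ_{θ θ} - ∂_θ Γ^φ_{θ φ} + Γ^φ_{φ m} Γ^m_{θ θ} - Γ^φ_{θ m} Γ^m_{θ φ}
  = (0) - (-1/sin(θ)^2) + (0) - (1/tan(θ)^2) = 1
R_{θθ} = R^θ_{θ θ θ} + R^φ_{θ φ θ} = (0) + (1) = 1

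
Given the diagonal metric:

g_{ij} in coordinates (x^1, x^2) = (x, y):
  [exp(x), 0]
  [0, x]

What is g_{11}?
With x^1 = x, x^2 = y, g_{11} = g_{xx} is the row-1, column-1 entry of the matrix.
g_{11} = exp(x)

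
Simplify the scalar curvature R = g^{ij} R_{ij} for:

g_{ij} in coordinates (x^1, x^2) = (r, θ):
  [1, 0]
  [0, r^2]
Non-zero Christoffel symbols (Γ^k_{ij} = Γ^k_{ji}):
Γ^r_{θ θ} = -r
Γ^θ_{r θ} = 1/r
Ricci tensor (R_{ij} = R^k_{ikj}): R_{rr} = 0, R_{rθ} = 0, R_{θθ} = 0
Inverse metric: g^{rr} = 1, g^{θθ} = 1/r^2
R = g^{ij} R_{ij} = (1)(0) + (1/r^2)(0) = 0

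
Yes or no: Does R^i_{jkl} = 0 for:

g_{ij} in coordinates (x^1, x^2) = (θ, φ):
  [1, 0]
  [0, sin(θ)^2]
Non-zero Christoffel symbols:
Γ^θ_{φ φ} = -sin(2*θ)/2
Γ^φ_{θ φ} = 1/tan(θ)
Ricci tensor: R_{θθ} = 1, R_{θφ} = 0, R_{φφ} = sin(θ)^2
The Ricci tensor is non-zero, so the Riemann tensor is non-zero: not flat.
No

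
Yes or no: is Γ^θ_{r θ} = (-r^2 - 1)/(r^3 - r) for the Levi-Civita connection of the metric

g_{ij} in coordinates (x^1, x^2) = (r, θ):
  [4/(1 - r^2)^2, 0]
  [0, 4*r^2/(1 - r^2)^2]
Γ^θ_{r θ} = (1/2) g^{θθ} (∂_r g_{θθ} + ∂_θ g_{θr} - ∂_θ g_{rθ}) = (1/2)((1 - r^2)^2/(4*r^2))((-8*(r^3 + r)/(r^2 - 1)^3) + (0) - (0)) = (-r^2 - 1)/(r^3 - r)
This equals the proposed value (-r^2 - 1)/(r^3 - r).
Yes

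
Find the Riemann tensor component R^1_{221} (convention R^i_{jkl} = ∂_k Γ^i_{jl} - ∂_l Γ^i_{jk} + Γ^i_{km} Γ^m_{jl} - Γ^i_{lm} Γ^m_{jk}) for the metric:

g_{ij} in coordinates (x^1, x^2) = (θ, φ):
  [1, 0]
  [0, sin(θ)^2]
Non-zero Christoffel symbols (Γ^k_{ij} = Γ^k_{ji}):
Γ^θ_{φ φ} = -sin(2*θ)/2
Γ^φ_{θ φ} = 1/tan(θ)
R^θ_{φ φ θ} = ∂_φ Γ^θ_{φ θ} - ∂_θ Γ^θ_{φ φ} + Γ^θ_{φ m} Γ^m_{φ θ} - Γ^θ_{θ m} Γ^m_{φ φ}
  = (0) - (-cos(2*θ)) + (-cos(θ)^2) - (0) = -sin(θ)^2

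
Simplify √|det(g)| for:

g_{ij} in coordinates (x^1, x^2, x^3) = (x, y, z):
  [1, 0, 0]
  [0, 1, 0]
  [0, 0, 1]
det(g) = 1
√|det(g)| = 1
Volume element: dV = 1 dx dy dz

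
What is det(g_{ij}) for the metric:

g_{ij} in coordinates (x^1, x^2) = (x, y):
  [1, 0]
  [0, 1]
For a 2×2 metric: det(g) = g_{11}·g_{22} - g_{12}·g_{21}
= (1)·(1) - (0)·(0)
= 1 - 0
det(g) = 1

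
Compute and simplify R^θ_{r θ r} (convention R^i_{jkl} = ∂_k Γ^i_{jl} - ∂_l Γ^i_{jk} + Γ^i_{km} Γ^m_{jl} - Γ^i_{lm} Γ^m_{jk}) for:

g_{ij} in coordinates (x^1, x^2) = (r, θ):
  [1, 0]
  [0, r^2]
Non-zero Christoffel symbols (Γ^k_{ij} = Γ^k_{ji}):
Γ^r_{θ θ} = -r
Γ^θ_{r θ} = 1/r
R^θ_{r θ r} = ∂_θ Γ^θ_{r r} - ∂_r Γ^θ_{r θ} + Γ^θ_{θ m} Γ^m_{r r} - Γ^θ_{r m} Γ^m_{r θ}
  = (0) - (-1/r^2) + (0) - (1/r^2) = 0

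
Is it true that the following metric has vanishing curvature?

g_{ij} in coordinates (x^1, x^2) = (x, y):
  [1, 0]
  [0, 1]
All metric components are constant, so every Christoffel symbol vanishes and R^i_{jkl} = 0.
Yes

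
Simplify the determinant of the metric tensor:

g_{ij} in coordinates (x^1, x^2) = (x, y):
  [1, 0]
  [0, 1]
For a 2×2 metric: det(g) = g_{11}·g_{22} - g_{12}·g_{21}
= (1)·(1) - (0)·(0)
= 1 - 0
det(g) = 1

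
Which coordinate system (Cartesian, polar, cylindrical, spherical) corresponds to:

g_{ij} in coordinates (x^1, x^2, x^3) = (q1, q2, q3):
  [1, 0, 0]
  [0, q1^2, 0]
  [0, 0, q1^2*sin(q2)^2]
The line element ds^2 = dq1^2 + q1^2 dq2^2 + q1^2 sin(q2)^2 dq3^2 is dr^2 + r^2 dθ^2 + r^2 sin(θ)^2 dφ^2 with q1 = r, q2 = θ, q3 = φ.
spherical coordinates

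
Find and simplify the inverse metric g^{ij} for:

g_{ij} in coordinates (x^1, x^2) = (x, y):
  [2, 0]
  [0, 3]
The metric is diagonal, so g^{ij} is diagonal with entries 1/g_{ii}: diag(1/2, 1/3).
g^{ij}:
  [1/2, 0]
  [0, 1/3]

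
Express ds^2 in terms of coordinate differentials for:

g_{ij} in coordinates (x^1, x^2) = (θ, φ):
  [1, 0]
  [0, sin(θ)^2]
ds^2 = g_{ij} dx^i dx^j; only the non-zero components contribute.
ds^2 = dθ^2 + sin(θ)^2 dφ^2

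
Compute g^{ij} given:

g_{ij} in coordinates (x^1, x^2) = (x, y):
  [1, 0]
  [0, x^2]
The metric is diagonal, so g^{ij} is diagonal with entries 1/g_{ii}: diag(1, 1/(x^2)).
g^{ij}:
  [1, 0]
  [0, 1/x^2]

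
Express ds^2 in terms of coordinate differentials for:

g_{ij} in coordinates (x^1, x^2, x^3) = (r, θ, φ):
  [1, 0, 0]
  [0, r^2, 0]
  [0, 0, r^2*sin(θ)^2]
ds^2 = g_{ij} dx^i dx^j; only the non-zero components contribute.
ds^2 = dr^2 + r^2 dθ^2 + r^2*sin(θ)^2 dφ^2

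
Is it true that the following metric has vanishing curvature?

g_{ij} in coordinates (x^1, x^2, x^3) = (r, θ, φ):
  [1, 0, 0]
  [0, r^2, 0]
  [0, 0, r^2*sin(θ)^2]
Non-zero Christoffel symbols:
Γ^r_{θ θ} = -r
Γ^r_{φ φ} = -r*sin(θ)^2
Γ^θ_{r θ} = 1/r
Γ^θ_{φ φ} = -sin(2*θ)/2
Γ^φ_{r φ} = 1/r
Γ^φ_{θ φ} = 1/tan(θ)
Ricci tensor: R_{rr} = 0, R_{rθ} = 0, R_{rφ} = 0, R_{θθ} = 0, R_{θφ} = 0, R_{φφ} = 0
All R_{ij} vanish; in 3 dimensions the Riemann tensor is fully determined by the Ricci tensor, so R^i_{jkl} = 0: the metric is flat (curvilinear coordinates on flat space).
Yes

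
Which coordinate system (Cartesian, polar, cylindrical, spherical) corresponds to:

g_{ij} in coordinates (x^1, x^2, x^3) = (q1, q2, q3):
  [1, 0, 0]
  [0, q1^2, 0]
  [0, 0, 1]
The line element ds^2 = dq1^2 + q1^2 dq2^2 + dq3^2 is dr^2 + r^2 dθ^2 + dz^2 with q1 = r, q2 = θ, q3 = z.
cylindrical coordinates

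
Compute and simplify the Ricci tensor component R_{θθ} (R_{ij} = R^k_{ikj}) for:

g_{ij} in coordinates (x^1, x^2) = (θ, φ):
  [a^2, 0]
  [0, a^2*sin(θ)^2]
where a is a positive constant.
Non-zero Christoffel symbols (Γ^k_{ij} = Γ^k_{ji}):
Γ^θ_{φ φ} = -sin(2*θ)/2
Γ^φ_{θ φ} = 1/tan(θ)
R^θ_{θ θ θ} = 0 (a repeated index in an antisymmetric pair)
R^φ_{θ φ θ} = ∂_φ Γ^φ_{θ θ} - ∂_θ Γ^φ_{θ φ} + Γ^φ_{φ m} Γ^m_{θ θ} - Γ^φ_{θ m} Γ^m_{θ φ}
  = (0) - (-1/sin(θ)^2) + (0) - (1/tan(θ)^2) = 1
R_{θθ} = R^θ_{θ θ θ} + R^φ_{θ φ θ} = (0) + (1) = 1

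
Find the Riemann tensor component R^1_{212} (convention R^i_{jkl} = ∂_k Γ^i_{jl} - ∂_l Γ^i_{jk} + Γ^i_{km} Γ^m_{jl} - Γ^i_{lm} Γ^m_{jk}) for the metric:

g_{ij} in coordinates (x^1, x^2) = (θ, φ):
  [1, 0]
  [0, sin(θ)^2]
Non-zero Christoffel symbols (Γ^k_{ij} = Γ^k_{ji}):
Γ^θ_{φ φ} = -sin(2*θ)/2
Γ^φ_{θ φ} = 1/tan(θ)
R^θ_{φ θ φ} = ∂_θ Γ^θ_{φ φ} - ∂_φ Γ^θ_{φ θ} + Γ^θ_{θ m} Γ^m_{φ φ} - Γ^θ_{φ m} Γ^m_{φ θ}
  = (-cos(2*θ)) - (0) + (0) - (-cos(θ)^2) = sin(θ)^2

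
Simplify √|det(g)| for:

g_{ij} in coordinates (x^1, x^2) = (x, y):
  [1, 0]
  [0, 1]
det(g) = 1
√|det(g)| = 1
Volume element: dV = 1 dx dy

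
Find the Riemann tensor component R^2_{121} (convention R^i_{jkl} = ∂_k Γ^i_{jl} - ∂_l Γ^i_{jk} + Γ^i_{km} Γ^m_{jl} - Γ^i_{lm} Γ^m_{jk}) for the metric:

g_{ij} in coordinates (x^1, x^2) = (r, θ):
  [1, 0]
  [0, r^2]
Non-zero Christoffel symbols (Γ^k_{ij} = Γ^k_{ji}):
Γ^r_{θ θ} = -r
Γ^θ_{r θ} = 1/r
R^θ_{r θ r} = ∂_θ Γ^θ_{r r} - ∂_r Γ^θ_{r θ} + Γ^θ_{θ m} Γ^m_{r r} - Γ^θ_{r m} Γ^m_{r θ}
  = (0) - (-1/r^2) + (0) - (1/r^2) = 0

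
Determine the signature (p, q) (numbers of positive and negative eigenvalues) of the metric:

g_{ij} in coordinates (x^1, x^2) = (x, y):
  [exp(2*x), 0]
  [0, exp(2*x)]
The metric is diagonal, so its eigenvalues are the diagonal entries: exp(2*x), exp(2*x) (at a generic point, where coordinate-dependent entries are positive).
2 positive, 0 negative.
(2, 0) - Riemannian (positive definite)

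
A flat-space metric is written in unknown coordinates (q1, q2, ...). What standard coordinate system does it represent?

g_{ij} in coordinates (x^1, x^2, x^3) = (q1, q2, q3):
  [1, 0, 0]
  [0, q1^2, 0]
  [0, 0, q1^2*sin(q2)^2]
The line element ds^2 = dq1^2 + q1^2 dq2^2 + q1^2 sin(q2)^2 dq3^2 is dr^2 + r^2 dθ^2 + r^2 sin(θ)^2 dφ^2 with q1 = r, q2 = θ, q3 = φ.
spherical coordinates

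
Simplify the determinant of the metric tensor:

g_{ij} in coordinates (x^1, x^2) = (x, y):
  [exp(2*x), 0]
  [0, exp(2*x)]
For a 2×2 metric: det(g) = g_{11}·g_{22} - g_{12}·g_{21}
= (exp(2*x))·(exp(2*x)) - (0)·(0)
= exp(4*x) - 0
det(g) = exp(4*x)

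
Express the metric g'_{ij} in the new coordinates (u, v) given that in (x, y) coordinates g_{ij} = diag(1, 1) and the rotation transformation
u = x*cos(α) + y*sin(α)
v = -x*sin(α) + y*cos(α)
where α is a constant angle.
Invert the transformation: x = u*cos(α) - v*sin(α), y = u*sin(α) + v*cos(α)
g'_{ij} = (∂x^k/∂x'^i)(∂x^l/∂x'^j) g_{kl}; with g_{kl} = δ_{kl} this is Σ_k (∂x^k/∂x'^i)(∂x^k/∂x'^j).
Jacobian: ∂x/∂u = cos(α), ∂x/∂v = -sin(α), ∂y/∂u = sin(α), ∂y/∂v = cos(α)
g'_{uu} = (cos(α))(cos(α)) + (sin(α))(sin(α)) = 1
g'_{uv} = (cos(α))(-sin(α)) + (sin(α))(cos(α)) = 0
g'_{vv} = (-sin(α))(-sin(α)) + (cos(α))(cos(α)) = 1
g'_{ij} = diag(1, 1)
The Euclidean metric is invariant under rotations.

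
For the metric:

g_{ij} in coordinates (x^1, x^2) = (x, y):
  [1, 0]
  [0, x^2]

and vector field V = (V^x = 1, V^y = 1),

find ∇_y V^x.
Non-zero Christoffel symbols:
Γ^x_{y y} = -x
Γ^y_{x y} = 1/x
∇_y V^x = ∂_y V^x + Γ^x_{y j} V^j
  = (0) + (0)(1) + (-x)(1)
  = -x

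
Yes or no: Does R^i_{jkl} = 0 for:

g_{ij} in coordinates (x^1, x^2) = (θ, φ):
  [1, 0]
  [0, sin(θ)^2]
Non-zero Christoffel symbols:
Γ^θ_{φ φ} = -sin(2*θ)/2
Γ^φ_{θ φ} = 1/tan(θ)
Ricci tensor: R_{θθ} = 1, R_{θφ} = 0, R_{φφ} = sin(θ)^2
The Ricci tensor is non-zero, so the Riemann tensor is non-zero: not flat.
No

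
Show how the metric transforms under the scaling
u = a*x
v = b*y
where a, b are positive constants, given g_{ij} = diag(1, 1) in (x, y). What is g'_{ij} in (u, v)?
Invert the transformation: x = u/a, y = v/b
g'_{ij} = (∂x^k/∂x'^i)(∂x^l/∂x'^j) g_{kl}; with g_{kl} = δ_{kl} this is Σ_k (∂x^k/∂x'^i)(∂x^k/∂x'^j).
Jacobian: ∂x/∂u = 1/a, ∂x/∂v = 0, ∂y/∂u = 0, ∂y/∂v = 1/b
g'_{uu} = (1/a)(1/a) + (0)(0) = 1/a^2
g'_{uv} = (1/a)(0) + (0)(1/b) = 0
g'_{vv} = (0)(0) + (1/b)(1/b) = 1/b^2
g'_{ij} = diag(1/a^2, 1/b^2)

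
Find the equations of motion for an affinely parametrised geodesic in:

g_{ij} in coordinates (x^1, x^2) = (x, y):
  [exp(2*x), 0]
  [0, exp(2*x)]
Geodesic equation: d^2x^k/dλ^2 + Γ^k_{ij} (dx^i/dλ)(dx^j/dλ) = 0.
Non-zero Christoffel symbols:
Γ^x_{x x} = 1
Γ^x_{y y} = -1
Γ^y_{x y} = 1
Substituting (the symmetric pair Γ^k_{ij}, Γ^k_{ji} combines into a factor 2):
d^2x/dλ^2 + (dx/dλ)^2 - (dy/dλ)^2 = 0
d^2y/dλ^2 + 2 (dx/dλ)(dy/dλ) = 0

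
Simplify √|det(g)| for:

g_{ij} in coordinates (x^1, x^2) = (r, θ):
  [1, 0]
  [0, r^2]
det(g) = r^2
√|det(g)| = r
Volume element: dV = r dr dθ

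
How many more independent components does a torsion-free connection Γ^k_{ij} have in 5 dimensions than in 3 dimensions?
Independent components in n dimensions: n × n(n+1)/2 = n^2(n+1)/2.
5D: 5 × 15 = 75
3D: 3 × 6 = 18
Difference = 75 - 18 = 57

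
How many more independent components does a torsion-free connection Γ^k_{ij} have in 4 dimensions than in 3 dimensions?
Independent components in n dimensions: n × n(n+1)/2 = n^2(n+1)/2.
4D: 4 × 10 = 40
3D: 3 × 6 = 18
Difference = 40 - 18 = 22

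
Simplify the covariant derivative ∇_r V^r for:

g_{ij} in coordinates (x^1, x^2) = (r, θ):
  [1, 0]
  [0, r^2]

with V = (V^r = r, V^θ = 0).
Non-zero Christoffel symbols:
Γ^r_{θ θ} = -r
Γ^θ_{r θ} = 1/r
∇_r V^r = ∂_r V^r + Γ^r_{r j} V^j
  = (1) + (0)(r) + (0)(0)
  = 1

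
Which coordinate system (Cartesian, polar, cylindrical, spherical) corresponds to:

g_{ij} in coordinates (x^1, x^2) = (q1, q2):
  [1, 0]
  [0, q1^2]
The line element ds^2 = dq1^2 + q1^2 dq2^2 is dr^2 + r^2 dθ^2 with q1 = r, q2 = θ.
polar coordinates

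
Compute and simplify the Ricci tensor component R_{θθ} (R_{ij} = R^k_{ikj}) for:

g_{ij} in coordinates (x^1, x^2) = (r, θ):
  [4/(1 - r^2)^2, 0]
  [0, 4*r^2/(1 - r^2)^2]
Non-zero Christoffel symbols (Γ^k_{ij} = Γ^k_{ji}):
Γ^r_{r r} = 2*r/(1 - r^2)
Γ^r_{θ θ} = (r^3 + r)/(r^2 - 1)
Γ^θ_{r θ} = (-r^2 - 1)/(r^3 - r)
R^r_{θ r θ} = ∂_r Γ^r_{θ θ} - ∂_θ Γ^r_{θ r} + Γ^r_{r m} Γ^m_{θ θ} - Γ^r_{θ m} Γ^m_{θ r}
  = ((r^4 - 4*r^2 - 1)/(r^2 - 1)^2) - (0) + (-2*r^2*(r^2 + 1)/(r^2 - 1)^2) - (-(r^2 + 1)^2/(r^2 - 1)^2) = -4*r^2/(r^2 - 1)^2
R^θ_{θ θ θ} = 0 (a repeated index in an antisymmetric pair)
R_{θθ} = R^r_{θ r θ} + R^θ_{θ θ θ} = (-4*r^2/(r^2 - 1)^2) + (0) = -4*r^2/(r^2 - 1)^2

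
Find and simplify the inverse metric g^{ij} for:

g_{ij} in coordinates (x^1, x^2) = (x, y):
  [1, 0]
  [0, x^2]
The metric is diagonal, so g^{ij} is diagonal with entries 1/g_{ii}: diag(1, 1/(x^2)).
g^{ij}:
  [1, 0]
  [0, 1/x^2]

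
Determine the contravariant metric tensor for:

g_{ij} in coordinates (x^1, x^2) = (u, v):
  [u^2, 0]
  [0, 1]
The metric is diagonal, so g^{ij} is diagonal with entries 1/g_{ii}: diag(1/(u^2), 1).
g^{ij}:
  [1/u^2, 0]
  [0, 1]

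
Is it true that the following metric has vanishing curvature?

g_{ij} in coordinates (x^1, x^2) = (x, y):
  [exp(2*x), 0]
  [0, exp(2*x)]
Non-zero Christoffel symbols:
Γ^x_{x x} = 1
Γ^x_{y y} = -1
Γ^y_{x y} = 1
Ricci tensor: R_{xx} = 0, R_{xy} = 0, R_{yy} = 0
All R_{ij} vanish; in 2 dimensions the Riemann tensor is fully determined by the Ricci tensor, so R^i_{jkl} = 0: the metric is flat (curvilinear coordinates on flat space).
Yes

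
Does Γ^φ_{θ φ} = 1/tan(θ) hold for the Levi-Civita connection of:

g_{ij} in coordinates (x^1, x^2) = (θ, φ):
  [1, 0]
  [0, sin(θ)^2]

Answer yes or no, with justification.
Γ^φ_{θ φ} = (1/2) g^{φφ} (∂_θ g_{φφ} + ∂_φ g_{φθ} - ∂_φ g_{θφ}) = (1/2)(1/sin(θ)^2)((sin(2*θ)) + (0) - (0)) = 1/tan(θ)
This equals the proposed value 1/tan(θ).
Yes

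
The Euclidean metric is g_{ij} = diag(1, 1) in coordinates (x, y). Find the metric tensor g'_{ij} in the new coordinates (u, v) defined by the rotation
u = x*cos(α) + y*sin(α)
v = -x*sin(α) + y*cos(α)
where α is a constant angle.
Invert the transformation: x = u*cos(α) - v*sin(α), y = u*sin(α) + v*cos(α)
g'_{ij} = (∂x^k/∂x'^i)(∂x^l/∂x'^j) g_{kl}; with g_{kl} = δ_{kl} this is Σ_k (∂x^k/∂x'^i)(∂x^k/∂x'^j).
Jacobian: ∂x/∂u = cos(α), ∂x/∂v = -sin(α), ∂y/∂u = sin(α), ∂y/∂v = cos(α)
g'_{uu} = (cos(α))(cos(α)) + (sin(α))(sin(α)) = 1
g'_{uv} = (cos(α))(-sin(α)) + (sin(α))(cos(α)) = 0
g'_{vv} = (-sin(α))(-sin(α)) + (cos(α))(cos(α)) = 1
g'_{ij} = diag(1, 1)
The Euclidean metric is invariant under rotations.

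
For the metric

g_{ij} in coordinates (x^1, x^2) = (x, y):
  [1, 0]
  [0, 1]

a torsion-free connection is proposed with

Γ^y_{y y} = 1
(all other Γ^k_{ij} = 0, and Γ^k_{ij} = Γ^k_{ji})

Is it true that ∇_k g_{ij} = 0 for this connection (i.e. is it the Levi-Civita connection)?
Using ∇_k g_{ij} = ∂_k g_{ij} - Γ^m_{ki} g_{mj} - Γ^m_{kj} g_{im}:
∇_y g_{yy} = (0) - (1) - (1) = -2 ≠ 0
So the connection is not metric compatible (it is not the Levi-Civita connection).
No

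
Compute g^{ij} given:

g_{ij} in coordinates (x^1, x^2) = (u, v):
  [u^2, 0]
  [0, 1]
The metric is diagonal, so g^{ij} is diagonal with entries 1/g_{ii}: diag(1/(u^2), 1).
g^{ij}:
  [1/u^2, 0]
  [0, 1]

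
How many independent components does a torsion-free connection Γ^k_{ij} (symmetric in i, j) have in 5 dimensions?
Γ^k_{ij} has n choices for the upper index and n(n+1)/2 independent symmetric lower index pairs.
Total = 5 × 5×6/2 = 5 × 15 = 75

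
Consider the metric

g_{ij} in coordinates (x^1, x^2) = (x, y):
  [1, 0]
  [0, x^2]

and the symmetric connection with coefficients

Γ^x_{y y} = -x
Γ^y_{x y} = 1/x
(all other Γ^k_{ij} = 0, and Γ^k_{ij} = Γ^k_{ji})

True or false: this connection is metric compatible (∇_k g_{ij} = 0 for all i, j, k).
Using ∇_k g_{ij} = ∂_k g_{ij} - Γ^m_{ki} g_{mj} - Γ^m_{kj} g_{im}:
e.g. ∇_x g_{yy} = (2*x) - (x) - (x) = 0
Every component ∇_k g_{ij} vanishes: the connection is metric compatible.
True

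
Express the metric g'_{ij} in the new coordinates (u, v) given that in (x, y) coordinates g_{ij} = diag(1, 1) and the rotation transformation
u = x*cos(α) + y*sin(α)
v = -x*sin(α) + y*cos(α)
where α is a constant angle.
Invert the transformation: x = u*cos(α) - v*sin(α), y = u*sin(α) + v*cos(α)
g'_{ij} = (∂x^k/∂x'^i)(∂x^l/∂x'^j) g_{kl}; with g_{kl} = δ_{kl} this is Σ_k (∂x^k/∂x'^i)(∂x^k/∂x'^j).
Jacobian: ∂x/∂u = cos(α), ∂x/∂v = -sin(α), ∂y/∂u = sin(α), ∂y/∂v = cos(α)
g'_{uu} = (cos(α))(cos(α)) + (sin(α))(sin(α)) = 1
g'_{uv} = (cos(α))(-sin(α)) + (sin(α))(cos(α)) = 0
g'_{vv} = (-sin(α))(-sin(α)) + (cos(α))(cos(α)) = 1
g'_{ij} = diag(1, 1)
The Euclidean metric is invariant under rotations.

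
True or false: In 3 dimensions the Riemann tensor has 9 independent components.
n^2(n^2-1)/12 = 9·8/12 = 6 independent components for n = 3.
False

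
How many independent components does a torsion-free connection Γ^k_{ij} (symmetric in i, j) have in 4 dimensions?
Γ^k_{ij} has n choices for the upper index and n(n+1)/2 independent symmetric lower index pairs.
Total = 4 × 4×5/2 = 4 × 10 = 40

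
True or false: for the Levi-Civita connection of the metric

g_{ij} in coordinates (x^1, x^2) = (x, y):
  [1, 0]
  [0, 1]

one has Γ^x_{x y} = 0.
Γ^x_{x y} = (1/2) g^{xx} (∂_x g_{xy} + ∂_y g_{xx} - ∂_x g_{xy}) = (1/2)(1)((0) + (0) - (0)) = 0
This equals the proposed value 0.
True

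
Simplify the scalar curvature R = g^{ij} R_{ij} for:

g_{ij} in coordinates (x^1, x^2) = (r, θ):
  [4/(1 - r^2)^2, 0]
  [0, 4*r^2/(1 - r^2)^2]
Non-zero Christoffel symbols (Γ^k_{ij} = Γ^k_{ji}):
Γ^r_{r r} = 2*r/(1 - r^2)
Γ^r_{θ θ} = (r^3 + r)/(r^2 - 1)
Γ^θ_{r θ} = (-r^2 - 1)/(r^3 - r)
Ricci tensor (R_{ij} = R^k_{ikj}): R_{rr} = -4/(r^2 - 1)^2, R_{rθ} = 0, R_{θθ} = -4*r^2/(r^2 - 1)^2
Inverse metric: g^{rr} = (1 - r^2)^2/4, g^{θθ} = (1 - r^2)^2/(4*r^2)
R = g^{ij} R_{ij} = ((1 - r^2)^2/4)(-4/(r^2 - 1)^2) + ((1 - r^2)^2/(4*r^2))(-4*r^2/(r^2 - 1)^2) = -2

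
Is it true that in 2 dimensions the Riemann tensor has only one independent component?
The number of independent components is n^2(n^2-1)/12 = 4·3/12 = 1 for n = 2 (e.g. R_{1212}).
Yes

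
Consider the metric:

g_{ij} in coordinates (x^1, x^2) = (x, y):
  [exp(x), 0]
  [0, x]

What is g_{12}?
With x^1 = x, x^2 = y, g_{12} = g_{xy} is the row-1, column-2 entry of the matrix.
g_{12} = 0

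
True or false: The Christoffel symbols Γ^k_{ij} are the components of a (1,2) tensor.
Under a change of coordinates Γ picks up an inhomogeneous term ∂²x/∂x'∂x'; e.g. Γ = 0 in Cartesian coordinates but Γ^r_{θθ} = -r in polar coordinates on the same flat plane.
False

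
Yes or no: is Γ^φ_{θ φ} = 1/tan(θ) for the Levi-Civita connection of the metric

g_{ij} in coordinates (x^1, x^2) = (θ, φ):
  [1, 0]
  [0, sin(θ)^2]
Γ^φ_{θ φ} = (1/2) g^{φφ} (∂_θ g_{φφ} + ∂_φ g_{φθ} - ∂_φ g_{θφ}) = (1/2)(1/sin(θ)^2)((sin(2*θ)) + (0) - (0)) = 1/tan(θ)
This equals the proposed value 1/tan(θ).
Yes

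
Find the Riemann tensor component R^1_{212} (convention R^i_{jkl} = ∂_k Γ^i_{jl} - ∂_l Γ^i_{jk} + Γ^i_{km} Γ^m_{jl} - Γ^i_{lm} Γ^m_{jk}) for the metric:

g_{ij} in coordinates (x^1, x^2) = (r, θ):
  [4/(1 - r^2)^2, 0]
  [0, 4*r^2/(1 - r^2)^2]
Non-zero Christoffel symbols (Γ^k_{ij} = Γ^k_{ji}):
Γ^r_{r r} = 2*r/(1 - r^2)
Γ^r_{θ θ} = (r^3 + r)/(r^2 - 1)
Γ^θ_{r θ} = (-r^2 - 1)/(r^3 - r)
R^r_{θ r θ} = ∂_r Γ^r_{θ θ} - ∂_θ Γ^r_{θ r} + Γ^r_{r m} Γ^m_{θ θ} - Γ^r_{θ m} Γ^m_{θ r}
  = ((r^4 - 4*r^2 - 1)/(r^2 - 1)^2) - (0) + (-2*r^2*(r^2 + 1)/(r^2 - 1)^2) - (-(r^2 + 1)^2/(r^2 - 1)^2) = -4*r^2/(r^2 - 1)^2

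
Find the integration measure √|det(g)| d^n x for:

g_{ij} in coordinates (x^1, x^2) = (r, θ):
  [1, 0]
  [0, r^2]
det(g) = r^2
√|det(g)| = r
Volume element: dV = r dr dθ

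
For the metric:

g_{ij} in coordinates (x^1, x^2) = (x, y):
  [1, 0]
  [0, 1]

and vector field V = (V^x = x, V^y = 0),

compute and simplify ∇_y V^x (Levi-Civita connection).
All Christoffel symbols are zero.
∇_y V^x = ∂_y V^x + Γ^x_{y j} V^j
  = (0) + (0)(x) + (0)(0)
  = 0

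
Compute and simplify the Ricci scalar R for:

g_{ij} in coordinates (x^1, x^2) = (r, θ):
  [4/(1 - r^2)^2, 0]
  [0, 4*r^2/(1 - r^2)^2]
Non-zero Christoffel symbols (Γ^k_{ij} = Γ^k_{ji}):
Γ^r_{r r} = 2*r/(1 - r^2)
Γ^r_{θ θ} = (r^3 + r)/(r^2 - 1)
Γ^θ_{r θ} = (-r^2 - 1)/(r^3 - r)
Ricci tensor (R_{ij} = R^k_{ikj}): R_{rr} = -4/(r^2 - 1)^2, R_{rθ} = 0, R_{θθ} = -4*r^2/(r^2 - 1)^2
Inverse metric: g^{rr} = (1 - r^2)^2/4, g^{θθ} = (1 - r^2)^2/(4*r^2)
R = g^{ij} R_{ij} = ((1 - r^2)^2/4)(-4/(r^2 - 1)^2) + ((1 - r^2)^2/(4*r^2))(-4*r^2/(r^2 - 1)^2) = -2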